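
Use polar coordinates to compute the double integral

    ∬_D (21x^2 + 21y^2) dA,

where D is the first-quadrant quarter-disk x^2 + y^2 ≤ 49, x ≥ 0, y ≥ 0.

The region D is 0 ≤ r ≤ 7, 0 ≤ θ ≤ π/2 in polar coordinates, where x = r cos(θ), y = r sin(θ), and dA = r dr dθ.

Under the substitution, the integrand becomes 21r^2, so

    ∬_D (21x^2 + 21y^2) dA = ∫_{0}^{π/2} ∫_{0}^{7} (21r^2) · r dr dθ.

Inner integral (in r): ∫_{0}^{7} (21r^2) · r dr = 50421/4.

Outer integral (in θ): ∫_{0}^{π/2} (50421/4) dθ = 50421π/8.

Therefore ∬_D (21x^2 + 21y^2) dA = 50421π/8.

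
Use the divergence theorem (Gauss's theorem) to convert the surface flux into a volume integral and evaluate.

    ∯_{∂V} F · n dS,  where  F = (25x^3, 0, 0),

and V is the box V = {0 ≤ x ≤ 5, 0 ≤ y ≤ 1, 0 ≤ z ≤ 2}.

By the divergence theorem,

    ∯_{∂V} F · n dS = ∭_V (∇ · F) dV.

Compute the divergence:
    ∇ · F = ∂F_x/∂x + ∂F_y/∂y + ∂F_z/∂z = 75x^2 + 0 + 0 = 75x^2.

V is a rectangular box, so dV = dx dy dz with 0 ≤ x ≤ 5, 0 ≤ y ≤ 1, 0 ≤ z ≤ 2.

Integrate (75x^2) over V as an iterated integral:

    ∭_V (∇·F) dV = ∫_0^{5} ∫_0^{1} ∫_0^{2} (75x^2) dz dy dx.

Inner (z from 0 to 2): 150x^2.
Middle (y from 0 to 1): 150x^2.
Outer (x from 0 to 5): 6250.

Therefore ∯_{∂V} F · n dS = 6250.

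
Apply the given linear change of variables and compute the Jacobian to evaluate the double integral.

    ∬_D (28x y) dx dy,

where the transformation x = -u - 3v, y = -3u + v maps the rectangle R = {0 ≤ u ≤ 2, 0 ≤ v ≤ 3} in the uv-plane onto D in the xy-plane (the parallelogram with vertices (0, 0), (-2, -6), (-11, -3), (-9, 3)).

Compute the Jacobian determinant of (x, y) with respect to (u, v):

    ∂(x,y)/∂(u,v) = | -1  -3 | = (-1)(1) - (-3)(-3) = -10.
                   | -3  1 |

Its absolute value is |J| = 10 (the area scaling factor).

Substituting x = -u - 3v, y = -3u + v into the integrand,

    28x y → 84u^2 + 224u v - 84v^2,

so the integral becomes

    ∬_R (84u^2 + 224u v - 84v^2) · |J| du dv = ∫_0^2 ∫_0^3 (840u^2 + 2240u v - 840v^2) dv du.

Inner (v): 2520u^2 + 10080u - 7560.
Outer (u): 11760.

Therefore ∬_D (28x y) dx dy = 11760.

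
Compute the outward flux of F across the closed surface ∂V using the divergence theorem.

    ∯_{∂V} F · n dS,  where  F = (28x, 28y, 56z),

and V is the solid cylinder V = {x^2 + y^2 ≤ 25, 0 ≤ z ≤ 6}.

By the divergence theorem,

    ∯_{∂V} F · n dS = ∭_V (∇ · F) dV.

Compute the divergence:
    ∇ · F = ∂F_x/∂x + ∂F_y/∂y + ∂F_z/∂z = 28 + 28 + 56 = 112.

In cylindrical coordinates, x = r cos(θ), y = r sin(θ), z = z, dV = r dr dθ dz, with 0 ≤ r ≤ 5, 0 ≤ θ ≤ 2π, 0 ≤ z ≤ 6.

The integrand, after substitution and multiplying by the volume element, becomes (112) · r, so

    ∭_V (∇·F) dV = ∫_0^{2π} ∫_0^{5} ∫_0^{6} (112) · r dz dr dθ.

Inner (z from 0 to 6): 672r.
Middle (r from 0 to 5): 8400.
Outer (θ from 0 to 2π): 16800π.

Therefore ∯_{∂V} F · n dS = 16800π.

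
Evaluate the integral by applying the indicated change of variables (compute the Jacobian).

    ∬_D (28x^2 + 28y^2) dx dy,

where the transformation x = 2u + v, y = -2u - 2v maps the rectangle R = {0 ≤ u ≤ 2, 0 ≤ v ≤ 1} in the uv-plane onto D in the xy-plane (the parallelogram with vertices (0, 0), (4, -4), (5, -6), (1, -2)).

Compute the Jacobian determinant of (x, y) with respect to (u, v):

    ∂(x,y)/∂(u,v) = | 2  1 | = (2)(-2) - (1)(-2) = -2.
                   | -2  -2 |

Its absolute value is |J| = 2 (the area scaling factor).

Substituting x = 2u + v, y = -2u - 2v into the integrand,

    28x^2 + 28y^2 → 224u^2 + 336u v + 140v^2,

so the integral becomes

    ∬_R (224u^2 + 336u v + 140v^2) · |J| du dv = ∫_0^2 ∫_0^1 (448u^2 + 672u v + 280v^2) dv du.

Inner (v): 448u^2 + 336u + 280/3.
Outer (u): 6160/3.

Therefore ∬_D (28x^2 + 28y^2) dx dy = 6160/3.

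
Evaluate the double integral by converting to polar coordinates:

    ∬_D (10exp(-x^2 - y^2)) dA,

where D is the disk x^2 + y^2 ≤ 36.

The region D is 0 ≤ r ≤ 6, 0 ≤ θ ≤ 2π in polar coordinates, where x = r cos(θ), y = r sin(θ), and dA = r dr dθ.

Under the substitution, the integrand becomes 10exp(-r^2), so

    ∬_D (10exp(-x^2 - y^2)) dA = ∫_{0}^{2π} ∫_{0}^{6} (10exp(-r^2)) · r dr dθ.

Inner integral (in r): ∫_{0}^{6} (10exp(-r^2)) · r dr = 5 - 5exp(-36).

Outer integral (in θ): ∫_{0}^{2π} (5 - 5exp(-36)) dθ = -10π exp(-36) + 10π.

Therefore ∬_D (10exp(-x^2 - y^2)) dA = -10π exp(-36) + 10π.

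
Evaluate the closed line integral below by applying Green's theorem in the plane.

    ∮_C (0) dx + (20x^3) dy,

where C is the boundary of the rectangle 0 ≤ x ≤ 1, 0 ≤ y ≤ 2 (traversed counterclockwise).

Green's theorem converts the closed line integral into a double integral over the enclosed region D:

    ∮_C P dx + Q dy = ∬_D (∂Q/∂x - ∂P/∂y) dA.

Here P = 0, Q = 20x^3, so

    ∂Q/∂x = 60x^2,    ∂P/∂y = 0,
    ∂Q/∂x - ∂P/∂y = 60x^2.

D is the region 0 ≤ x ≤ 1, 0 ≤ y ≤ 2. Evaluating the double integral:

    ∬_D (60x^2) dA = ∫_0^{1} ∫_0^{2} (60x^2) dy dx.

Inner (y from 0 to 2): 120x^2.
Outer (x from 0 to 1): 40.

Therefore ∮_C P dx + Q dy = 40.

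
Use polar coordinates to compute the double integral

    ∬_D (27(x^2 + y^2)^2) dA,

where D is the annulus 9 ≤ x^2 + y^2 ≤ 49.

The region D is 3 ≤ r ≤ 7, 0 ≤ θ ≤ 2π in polar coordinates, where x = r cos(θ), y = r sin(θ), and dA = r dr dθ.

Under the substitution, the integrand becomes 27r^4, so

    ∬_D (27(x^2 + y^2)^2) dA = ∫_{0}^{2π} ∫_{3}^{7} (27r^4) · r dr dθ.

Inner integral (in r): ∫_{3}^{7} (27r^4) · r dr = 526140.

Outer integral (in θ): ∫_{0}^{2π} (526140) dθ = 1052280π.

Therefore ∬_D (27(x^2 + y^2)^2) dA = 1052280π.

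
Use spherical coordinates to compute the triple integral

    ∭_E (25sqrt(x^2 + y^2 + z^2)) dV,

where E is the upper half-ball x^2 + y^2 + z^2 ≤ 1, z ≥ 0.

In spherical coordinates, x = ρ sin(φ) cos(θ), y = ρ sin(φ) sin(θ), z = ρ cos(φ), and dV = ρ^2 sin(φ) dρ dφ dθ.

The integrand becomes 25ρ, so

    ∭_E (25sqrt(x^2 + y^2 + z^2)) dV = ∫_{0}^{2π} ∫_{0}^{π/2} ∫_{0}^{1} (25ρ) · ρ^2 sin(φ) dρ dφ dθ.

Inner (ρ): 25sin(φ)/4.
Middle (φ): 25/4.
Outer (θ): 25π/2.

Therefore the triple integral equals 25π/2.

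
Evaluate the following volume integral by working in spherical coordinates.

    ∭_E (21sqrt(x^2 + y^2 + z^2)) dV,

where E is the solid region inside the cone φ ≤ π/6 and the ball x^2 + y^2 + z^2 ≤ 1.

In spherical coordinates, x = ρ sin(φ) cos(θ), y = ρ sin(φ) sin(θ), z = ρ cos(φ), and dV = ρ^2 sin(φ) dρ dφ dθ.

The integrand becomes 21ρ, so

    ∭_E (21sqrt(x^2 + y^2 + z^2)) dV = ∫_{0}^{2π} ∫_{0}^{π/6} ∫_{0}^{1} (21ρ) · ρ^2 sin(φ) dρ dφ dθ.

Inner (ρ): 21sin(φ)/4.
Middle (φ): 21/4 - 21sqrt(3)/8.
Outer (θ): 21π (2 - sqrt(3))/4.

Therefore the triple integral equals 21π (2 - sqrt(3))/4.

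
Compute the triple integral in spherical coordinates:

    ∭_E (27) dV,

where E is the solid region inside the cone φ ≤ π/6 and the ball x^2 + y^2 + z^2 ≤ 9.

In spherical coordinates, x = ρ sin(φ) cos(θ), y = ρ sin(φ) sin(θ), z = ρ cos(φ), and dV = ρ^2 sin(φ) dρ dφ dθ.

The integrand becomes 27, so

    ∭_E (27) dV = ∫_{0}^{2π} ∫_{0}^{π/6} ∫_{0}^{3} (27) · ρ^2 sin(φ) dρ dφ dθ.

Inner (ρ): 243sin(φ).
Middle (φ): 243 - 243sqrt(3)/2.
Outer (θ): 243π (2 - sqrt(3)).

Therefore the triple integral equals 243π (2 - sqrt(3)).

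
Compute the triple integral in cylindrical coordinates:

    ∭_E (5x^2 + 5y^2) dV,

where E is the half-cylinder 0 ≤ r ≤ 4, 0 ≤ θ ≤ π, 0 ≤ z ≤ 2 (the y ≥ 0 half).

In cylindrical coordinates, x = r cos(θ), y = r sin(θ), z = z, and dV = r dr dθ dz.

The integrand becomes 5r^2, so

    ∭_E (5x^2 + 5y^2) dV = ∫_{0}^{π} ∫_{0}^{4} ∫_{0}^{2} (5r^2) · r dz dr dθ.

Inner (z): 10r^3.
Middle (r from 0 to 4): 640.
Outer (θ): 640π.

Therefore the triple integral equals 640π.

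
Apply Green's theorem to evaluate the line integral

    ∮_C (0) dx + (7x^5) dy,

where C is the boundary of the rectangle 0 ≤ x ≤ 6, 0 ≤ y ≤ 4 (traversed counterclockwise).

Green's theorem converts the closed line integral into a double integral over the enclosed region D:

    ∮_C P dx + Q dy = ∬_D (∂Q/∂x - ∂P/∂y) dA.

Here P = 0, Q = 7x^5, so

    ∂Q/∂x = 35x^4,    ∂P/∂y = 0,
    ∂Q/∂x - ∂P/∂y = 35x^4.

D is the region 0 ≤ x ≤ 6, 0 ≤ y ≤ 4. Evaluating the double integral:

    ∬_D (35x^4) dA = ∫_0^{6} ∫_0^{4} (35x^4) dy dx.

Inner (y from 0 to 4): 140x^4.
Outer (x from 0 to 6): 217728.

Therefore ∮_C P dx + Q dy = 217728.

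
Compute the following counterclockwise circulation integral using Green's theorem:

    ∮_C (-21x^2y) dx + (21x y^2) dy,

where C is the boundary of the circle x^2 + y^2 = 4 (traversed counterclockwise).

Green's theorem converts the closed line integral into a double integral over the enclosed region D:

    ∮_C P dx + Q dy = ∬_D (∂Q/∂x - ∂P/∂y) dA.

Here P = -21x^2y, Q = 21x y^2, so

    ∂Q/∂x = 21y^2,    ∂P/∂y = -21x^2,
    ∂Q/∂x - ∂P/∂y = 21x^2 + 21y^2.

D is the region x^2 + y^2 ≤ 4. Evaluating the double integral:

In polar coordinates (x = r cos θ, y = r sin θ, dA = r dr dθ) the integrand becomes 21r^2, so

    ∬_D (21x^2 + 21y^2) dA = ∫_0^{2π} ∫_0^{2} (21r^2) · r dr dθ.

Inner (r from 0 to 2): 84.
Outer (θ from 0 to 2π): 168π.

Therefore ∮_C P dx + Q dy = 168π.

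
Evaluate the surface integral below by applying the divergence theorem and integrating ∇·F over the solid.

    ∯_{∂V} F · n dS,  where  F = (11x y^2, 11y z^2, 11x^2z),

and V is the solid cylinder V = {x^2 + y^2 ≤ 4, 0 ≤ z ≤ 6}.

By the divergence theorem,

    ∯_{∂V} F · n dS = ∭_V (∇ · F) dV.

Compute the divergence:
    ∇ · F = ∂F_x/∂x + ∂F_y/∂y + ∂F_z/∂z = 11y^2 + 11z^2 + 11x^2 = 11x^2 + 11y^2 + 11z^2.

In cylindrical coordinates, x = r cos(θ), y = r sin(θ), z = z, dV = r dr dθ dz, with 0 ≤ r ≤ 2, 0 ≤ θ ≤ 2π, 0 ≤ z ≤ 6.

The integrand, after substitution and multiplying by the volume element, becomes (11r^2 + 11z^2) · r, so

    ∭_V (∇·F) dV = ∫_0^{2π} ∫_0^{2} ∫_0^{6} (11r^2 + 11z^2) · r dz dr dθ.

Inner (z from 0 to 6): 66r (r^2 + 12).
Middle (r from 0 to 2): 1848.
Outer (θ from 0 to 2π): 3696π.

Therefore ∯_{∂V} F · n dS = 3696π.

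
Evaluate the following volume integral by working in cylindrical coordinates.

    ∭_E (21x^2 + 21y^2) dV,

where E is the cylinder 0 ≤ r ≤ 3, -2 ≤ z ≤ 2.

In cylindrical coordinates, x = r cos(θ), y = r sin(θ), z = z, and dV = r dr dθ dz.

The integrand becomes 21r^2, so

    ∭_E (21x^2 + 21y^2) dV = ∫_{0}^{2π} ∫_{0}^{3} ∫_{-2}^{2} (21r^2) · r dz dr dθ.

Inner (z): 84r^3.
Middle (r from 0 to 3): 1701.
Outer (θ): 3402π.

Therefore the triple integral equals 3402π.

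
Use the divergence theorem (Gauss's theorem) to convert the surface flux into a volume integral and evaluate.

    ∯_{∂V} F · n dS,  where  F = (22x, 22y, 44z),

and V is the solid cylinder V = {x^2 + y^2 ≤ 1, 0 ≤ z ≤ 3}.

By the divergence theorem,

    ∯_{∂V} F · n dS = ∭_V (∇ · F) dV.

Compute the divergence:
    ∇ · F = ∂F_x/∂x + ∂F_y/∂y + ∂F_z/∂z = 22 + 22 + 44 = 88.

In cylindrical coordinates, x = r cos(θ), y = r sin(θ), z = z, dV = r dr dθ dz, with 0 ≤ r ≤ 1, 0 ≤ θ ≤ 2π, 0 ≤ z ≤ 3.

The integrand, after substitution and multiplying by the volume element, becomes (88) · r, so

    ∭_V (∇·F) dV = ∫_0^{2π} ∫_0^{1} ∫_0^{3} (88) · r dz dr dθ.

Inner (z from 0 to 3): 264r.
Middle (r from 0 to 1): 132.
Outer (θ from 0 to 2π): 264π.

Therefore ∯_{∂V} F · n dS = 264π.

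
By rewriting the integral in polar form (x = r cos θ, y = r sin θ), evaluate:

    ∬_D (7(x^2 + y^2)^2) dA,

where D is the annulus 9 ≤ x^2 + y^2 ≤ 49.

The region D is 3 ≤ r ≤ 7, 0 ≤ θ ≤ 2π in polar coordinates, where x = r cos(θ), y = r sin(θ), and dA = r dr dθ.

Under the substitution, the integrand becomes 7r^4, so

    ∬_D (7(x^2 + y^2)^2) dA = ∫_{0}^{2π} ∫_{3}^{7} (7r^4) · r dr dθ.

Inner integral (in r): ∫_{3}^{7} (7r^4) · r dr = 409220/3.

Outer integral (in θ): ∫_{0}^{2π} (409220/3) dθ = 818440π/3.

Therefore ∬_D (7(x^2 + y^2)^2) dA = 818440π/3.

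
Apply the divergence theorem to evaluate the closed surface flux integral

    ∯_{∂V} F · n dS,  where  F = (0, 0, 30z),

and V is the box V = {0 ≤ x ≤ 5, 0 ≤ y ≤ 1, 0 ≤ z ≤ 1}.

By the divergence theorem,

    ∯_{∂V} F · n dS = ∭_V (∇ · F) dV.

Compute the divergence:
    ∇ · F = ∂F_x/∂x + ∂F_y/∂y + ∂F_z/∂z = 0 + 0 + 30 = 30.

V is a rectangular box, so dV = dx dy dz with 0 ≤ x ≤ 5, 0 ≤ y ≤ 1, 0 ≤ z ≤ 1.

Integrate (30) over V as an iterated integral:

    ∭_V (∇·F) dV = ∫_0^{5} ∫_0^{1} ∫_0^{1} (30) dz dy dx.

Inner (z from 0 to 1): 30.
Middle (y from 0 to 1): 30.
Outer (x from 0 to 5): 150.

Therefore ∯_{∂V} F · n dS = 150.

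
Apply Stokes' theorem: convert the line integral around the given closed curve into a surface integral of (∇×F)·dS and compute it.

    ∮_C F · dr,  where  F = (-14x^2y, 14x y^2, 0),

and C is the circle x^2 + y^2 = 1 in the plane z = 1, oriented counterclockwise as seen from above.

Let S be the flat disk x^2 + y^2 ≤ 1 in the plane z = 1, with upward unit normal n̂ = ẑ. By Stokes' theorem,

    ∮_C F · dr = ∬_S (∇ × F) · n̂ dS = ∬_D (curl F)_z dA,

where D is the disk x^2 + y^2 ≤ 1.

Compute the curl of F = (-14x^2y, 14x y^2, 0):
    (∇ × F)_x = ∂F_z/∂y - ∂F_y/∂z = 0,
    (∇ × F)_y = ∂F_x/∂z - ∂F_z/∂x = 0,
    (∇ × F)_z = ∂F_y/∂x - ∂F_x/∂y = 14x^2 + 14y^2.

On z = 1, (curl F)_z = 14x^2 + 14y^2.

Convert to polar (x = r cos θ, y = r sin θ, dA = r dr dθ); the integrand becomes 14r^2, so

    ∬_D (curl F)_z dA = ∫_0^{2π} ∫_0^{1} (14r^2) · r dr dθ.

Inner (r from 0 to 1): 7/2.
Outer (θ from 0 to 2π): 7π.

Therefore ∮_C F · dr = 7π.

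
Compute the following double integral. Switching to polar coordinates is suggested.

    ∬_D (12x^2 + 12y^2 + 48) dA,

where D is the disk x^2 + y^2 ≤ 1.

The region D is 0 ≤ r ≤ 1, 0 ≤ θ ≤ 2π in polar coordinates, where x = r cos(θ), y = r sin(θ), and dA = r dr dθ.

Under the substitution, the integrand becomes 12r^2 + 48, so

    ∬_D (12x^2 + 12y^2 + 48) dA = ∫_{0}^{2π} ∫_{0}^{1} (12r^2 + 48) · r dr dθ.

Inner integral (in r): ∫_{0}^{1} (12r^2 + 48) · r dr = 27.

Outer integral (in θ): ∫_{0}^{2π} (27) dθ = 54π.

Therefore ∬_D (12x^2 + 12y^2 + 48) dA = 54π.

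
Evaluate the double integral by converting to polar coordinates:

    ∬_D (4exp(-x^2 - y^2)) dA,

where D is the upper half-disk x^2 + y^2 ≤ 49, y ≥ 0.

The region D is 0 ≤ r ≤ 7, 0 ≤ θ ≤ π in polar coordinates, where x = r cos(θ), y = r sin(θ), and dA = r dr dθ.

Under the substitution, the integrand becomes 4exp(-r^2), so

    ∬_D (4exp(-x^2 - y^2)) dA = ∫_{0}^{π} ∫_{0}^{7} (4exp(-r^2)) · r dr dθ.

Inner integral (in r): ∫_{0}^{7} (4exp(-r^2)) · r dr = 2 - 2exp(-49).

Outer integral (in θ): ∫_{0}^{π} (2 - 2exp(-49)) dθ = -2π exp(-49) + 2π.

Therefore ∬_D (4exp(-x^2 - y^2)) dA = -2π exp(-49) + 2π.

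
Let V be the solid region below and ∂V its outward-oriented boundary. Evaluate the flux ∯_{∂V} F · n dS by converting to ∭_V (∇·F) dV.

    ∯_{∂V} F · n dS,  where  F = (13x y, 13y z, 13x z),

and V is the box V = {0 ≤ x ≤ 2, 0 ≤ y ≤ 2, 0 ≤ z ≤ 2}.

By the divergence theorem,

    ∯_{∂V} F · n dS = ∭_V (∇ · F) dV.

Compute the divergence:
    ∇ · F = ∂F_x/∂x + ∂F_y/∂y + ∂F_z/∂z = 13y + 13z + 13x = 13x + 13y + 13z.

V is a rectangular box, so dV = dx dy dz with 0 ≤ x ≤ 2, 0 ≤ y ≤ 2, 0 ≤ z ≤ 2.

Integrate (13x + 13y + 13z) over V as an iterated integral:

    ∭_V (∇·F) dV = ∫_0^{2} ∫_0^{2} ∫_0^{2} (13x + 13y + 13z) dz dy dx.

Inner (z from 0 to 2): 26x + 26y + 26.
Middle (y from 0 to 2): 52x + 104.
Outer (x from 0 to 2): 312.

Therefore ∯_{∂V} F · n dS = 312.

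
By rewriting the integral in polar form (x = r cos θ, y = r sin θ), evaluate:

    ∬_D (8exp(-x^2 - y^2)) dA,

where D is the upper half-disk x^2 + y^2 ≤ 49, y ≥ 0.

The region D is 0 ≤ r ≤ 7, 0 ≤ θ ≤ π in polar coordinates, where x = r cos(θ), y = r sin(θ), and dA = r dr dθ.

Under the substitution, the integrand becomes 8exp(-r^2), so

    ∬_D (8exp(-x^2 - y^2)) dA = ∫_{0}^{π} ∫_{0}^{7} (8exp(-r^2)) · r dr dθ.

Inner integral (in r): ∫_{0}^{7} (8exp(-r^2)) · r dr = 4 - 4exp(-49).

Outer integral (in θ): ∫_{0}^{π} (4 - 4exp(-49)) dθ = -4π exp(-49) + 4π.

Therefore ∬_D (8exp(-x^2 - y^2)) dA = -4π exp(-49) + 4π.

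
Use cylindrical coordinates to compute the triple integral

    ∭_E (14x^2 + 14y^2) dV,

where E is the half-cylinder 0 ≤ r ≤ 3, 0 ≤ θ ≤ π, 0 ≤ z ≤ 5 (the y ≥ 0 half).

In cylindrical coordinates, x = r cos(θ), y = r sin(θ), z = z, and dV = r dr dθ dz.

The integrand becomes 14r^2, so

    ∭_E (14x^2 + 14y^2) dV = ∫_{0}^{π} ∫_{0}^{3} ∫_{0}^{5} (14r^2) · r dz dr dθ.

Inner (z): 70r^3.
Middle (r from 0 to 3): 2835/2.
Outer (θ): 2835π/2.

Therefore the triple integral equals 2835π/2.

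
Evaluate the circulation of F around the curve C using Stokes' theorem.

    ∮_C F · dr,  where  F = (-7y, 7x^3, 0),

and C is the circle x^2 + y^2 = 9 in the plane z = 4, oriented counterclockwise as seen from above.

Let S be the flat disk x^2 + y^2 ≤ 9 in the plane z = 4, with upward unit normal n̂ = ẑ. By Stokes' theorem,

    ∮_C F · dr = ∬_S (∇ × F) · n̂ dS = ∬_D (curl F)_z dA,

where D is the disk x^2 + y^2 ≤ 9.

Compute the curl of F = (-7y, 7x^3, 0):
    (∇ × F)_x = ∂F_z/∂y - ∂F_y/∂z = 0,
    (∇ × F)_y = ∂F_x/∂z - ∂F_z/∂x = 0,
    (∇ × F)_z = ∂F_y/∂x - ∂F_x/∂y = 21x^2 + 7.

On z = 4, (curl F)_z = 21x^2 + 7.

Convert to polar (x = r cos θ, y = r sin θ, dA = r dr dθ); the integrand becomes 21r^2cos(θ)^2 + 7, so

    ∬_D (curl F)_z dA = ∫_0^{2π} ∫_0^{3} (21r^2cos(θ)^2 + 7) · r dr dθ.

Inner (r from 0 to 3): 1701cos(θ)^2/4 + 63/2.
Outer (θ from 0 to 2π): 1953π/4.

Therefore ∮_C F · dr = 1953π/4.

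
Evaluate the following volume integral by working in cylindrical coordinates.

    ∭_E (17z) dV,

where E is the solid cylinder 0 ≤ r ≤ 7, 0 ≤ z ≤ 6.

In cylindrical coordinates, x = r cos(θ), y = r sin(θ), z = z, and dV = r dr dθ dz.

The integrand becomes 17z, so

    ∭_E (17z) dV = ∫_{0}^{2π} ∫_{0}^{7} ∫_{0}^{6} (17z) · r dz dr dθ.

Inner (z): 306r.
Middle (r from 0 to 7): 7497.
Outer (θ): 14994π.

Therefore the triple integral equals 14994π.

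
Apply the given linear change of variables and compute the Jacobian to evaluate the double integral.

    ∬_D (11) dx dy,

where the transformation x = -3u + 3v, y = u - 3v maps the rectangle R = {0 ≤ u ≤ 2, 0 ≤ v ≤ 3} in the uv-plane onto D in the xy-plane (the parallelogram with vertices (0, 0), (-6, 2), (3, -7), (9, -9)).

Compute the Jacobian determinant of (x, y) with respect to (u, v):

    ∂(x,y)/∂(u,v) = | -3  3 | = (-3)(-3) - (3)(1) = 6.
                   | 1  -3 |

Its absolute value is |J| = 6 (the area scaling factor).

Substituting x = -3u + 3v, y = u - 3v into the integrand,

    11 → 11,

so the integral becomes

    ∬_R (11) · |J| du dv = ∫_0^2 ∫_0^3 (66) dv du.

Inner (v): 198.
Outer (u): 396.

Therefore ∬_D (11) dx dy = 396.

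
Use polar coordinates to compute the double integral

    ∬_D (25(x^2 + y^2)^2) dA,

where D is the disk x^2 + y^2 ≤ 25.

The region D is 0 ≤ r ≤ 5, 0 ≤ θ ≤ 2π in polar coordinates, where x = r cos(θ), y = r sin(θ), and dA = r dr dθ.

Under the substitution, the integrand becomes 25r^4, so

    ∬_D (25(x^2 + y^2)^2) dA = ∫_{0}^{2π} ∫_{0}^{5} (25r^4) · r dr dθ.

Inner integral (in r): ∫_{0}^{5} (25r^4) · r dr = 390625/6.

Outer integral (in θ): ∫_{0}^{2π} (390625/6) dθ = 390625π/3.

Therefore ∬_D (25(x^2 + y^2)^2) dA = 390625π/3.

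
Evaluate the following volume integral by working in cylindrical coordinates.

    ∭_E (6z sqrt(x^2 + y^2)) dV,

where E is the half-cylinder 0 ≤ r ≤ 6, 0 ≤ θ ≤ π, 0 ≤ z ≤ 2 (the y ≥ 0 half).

In cylindrical coordinates, x = r cos(θ), y = r sin(θ), z = z, and dV = r dr dθ dz.

The integrand becomes 6r z, so

    ∭_E (6z sqrt(x^2 + y^2)) dV = ∫_{0}^{π} ∫_{0}^{6} ∫_{0}^{2} (6r z) · r dz dr dθ.

Inner (z): 12r^2.
Middle (r from 0 to 6): 864.
Outer (θ): 864π.

Therefore the triple integral equals 864π.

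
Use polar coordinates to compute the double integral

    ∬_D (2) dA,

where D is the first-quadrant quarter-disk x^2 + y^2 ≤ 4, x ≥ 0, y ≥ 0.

The region D is 0 ≤ r ≤ 2, 0 ≤ θ ≤ π/2 in polar coordinates, where x = r cos(θ), y = r sin(θ), and dA = r dr dθ.

Under the substitution, the integrand becomes 2, so

    ∬_D (2) dA = ∫_{0}^{π/2} ∫_{0}^{2} (2) · r dr dθ.

Inner integral (in r): ∫_{0}^{2} (2) · r dr = 4.

Outer integral (in θ): ∫_{0}^{π/2} (4) dθ = 2π.

Therefore ∬_D (2) dA = 2π.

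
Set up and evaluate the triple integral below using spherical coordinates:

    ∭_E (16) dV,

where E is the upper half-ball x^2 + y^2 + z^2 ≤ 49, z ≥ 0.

In spherical coordinates, x = ρ sin(φ) cos(θ), y = ρ sin(φ) sin(θ), z = ρ cos(φ), and dV = ρ^2 sin(φ) dρ dφ dθ.

The integrand becomes 16, so

    ∭_E (16) dV = ∫_{0}^{2π} ∫_{0}^{π/2} ∫_{0}^{7} (16) · ρ^2 sin(φ) dρ dφ dθ.

Inner (ρ): 5488sin(φ)/3.
Middle (φ): 5488/3.
Outer (θ): 10976π/3.

Therefore the triple integral equals 10976π/3.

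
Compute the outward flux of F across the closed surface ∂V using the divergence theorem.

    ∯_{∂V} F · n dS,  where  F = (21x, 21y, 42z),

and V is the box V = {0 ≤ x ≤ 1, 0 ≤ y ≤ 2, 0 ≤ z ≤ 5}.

By the divergence theorem,

    ∯_{∂V} F · n dS = ∭_V (∇ · F) dV.

Compute the divergence:
    ∇ · F = ∂F_x/∂x + ∂F_y/∂y + ∂F_z/∂z = 21 + 21 + 42 = 84.

V is a rectangular box, so dV = dx dy dz with 0 ≤ x ≤ 1, 0 ≤ y ≤ 2, 0 ≤ z ≤ 5.

Integrate (84) over V as an iterated integral:

    ∭_V (∇·F) dV = ∫_0^{1} ∫_0^{2} ∫_0^{5} (84) dz dy dx.

Inner (z from 0 to 5): 420.
Middle (y from 0 to 2): 840.
Outer (x from 0 to 1): 840.

Therefore ∯_{∂V} F · n dS = 840.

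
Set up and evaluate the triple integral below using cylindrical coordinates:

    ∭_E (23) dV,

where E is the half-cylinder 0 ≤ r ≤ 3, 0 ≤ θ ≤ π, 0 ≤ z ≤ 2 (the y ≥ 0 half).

In cylindrical coordinates, x = r cos(θ), y = r sin(θ), z = z, and dV = r dr dθ dz.

The integrand becomes 23, so

    ∭_E (23) dV = ∫_{0}^{π} ∫_{0}^{3} ∫_{0}^{2} (23) · r dz dr dθ.

Inner (z): 46r.
Middle (r from 0 to 3): 207.
Outer (θ): 207π.

Therefore the triple integral equals 207π.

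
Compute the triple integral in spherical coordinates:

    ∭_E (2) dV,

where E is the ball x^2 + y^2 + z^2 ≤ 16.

In spherical coordinates, x = ρ sin(φ) cos(θ), y = ρ sin(φ) sin(θ), z = ρ cos(φ), and dV = ρ^2 sin(φ) dρ dφ dθ.

The integrand becomes 2, so

    ∭_E (2) dV = ∫_{0}^{2π} ∫_{0}^{π} ∫_{0}^{4} (2) · ρ^2 sin(φ) dρ dφ dθ.

Inner (ρ): 128sin(φ)/3.
Middle (φ): 256/3.
Outer (θ): 512π/3.

Therefore the triple integral equals 512π/3.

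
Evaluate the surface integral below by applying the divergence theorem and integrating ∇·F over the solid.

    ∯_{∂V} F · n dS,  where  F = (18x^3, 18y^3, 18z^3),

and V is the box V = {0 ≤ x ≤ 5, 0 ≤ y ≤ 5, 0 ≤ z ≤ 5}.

By the divergence theorem,

    ∯_{∂V} F · n dS = ∭_V (∇ · F) dV.

Compute the divergence:
    ∇ · F = ∂F_x/∂x + ∂F_y/∂y + ∂F_z/∂z = 54x^2 + 54y^2 + 54z^2.

V is a rectangular box, so dV = dx dy dz with 0 ≤ x ≤ 5, 0 ≤ y ≤ 5, 0 ≤ z ≤ 5.

Integrate (54x^2 + 54y^2 + 54z^2) over V as an iterated integral:

    ∭_V (∇·F) dV = ∫_0^{5} ∫_0^{5} ∫_0^{5} (54x^2 + 54y^2 + 54z^2) dz dy dx.

Inner (z from 0 to 5): 270x^2 + 270y^2 + 2250.
Middle (y from 0 to 5): 1350x^2 + 22500.
Outer (x from 0 to 5): 168750.

Therefore ∯_{∂V} F · n dS = 168750.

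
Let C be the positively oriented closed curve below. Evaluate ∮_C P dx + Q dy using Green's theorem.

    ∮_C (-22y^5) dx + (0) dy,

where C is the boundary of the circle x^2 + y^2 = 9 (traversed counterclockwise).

Green's theorem converts the closed line integral into a double integral over the enclosed region D:

    ∮_C P dx + Q dy = ∬_D (∂Q/∂x - ∂P/∂y) dA.

Here P = -22y^5, Q = 0, so

    ∂Q/∂x = 0,    ∂P/∂y = -110y^4,
    ∂Q/∂x - ∂P/∂y = 110y^4.

D is the region x^2 + y^2 ≤ 9. Evaluating the double integral:

In polar coordinates (x = r cos θ, y = r sin θ, dA = r dr dθ) the integrand becomes 110r^4sin(θ)^4, so

    ∬_D (110y^4) dA = ∫_0^{2π} ∫_0^{3} (110r^4sin(θ)^4) · r dr dθ.

Inner (r from 0 to 3): 13365sin(θ)^4.
Outer (θ from 0 to 2π): 40095π/4.

Therefore ∮_C P dx + Q dy = 40095π/4.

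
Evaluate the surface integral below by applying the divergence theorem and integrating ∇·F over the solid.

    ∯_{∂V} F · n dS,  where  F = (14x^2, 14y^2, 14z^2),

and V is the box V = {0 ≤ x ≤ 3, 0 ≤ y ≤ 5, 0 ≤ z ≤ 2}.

By the divergence theorem,

    ∯_{∂V} F · n dS = ∭_V (∇ · F) dV.

Compute the divergence:
    ∇ · F = ∂F_x/∂x + ∂F_y/∂y + ∂F_z/∂z = 28x + 28y + 28z.

V is a rectangular box, so dV = dx dy dz with 0 ≤ x ≤ 3, 0 ≤ y ≤ 5, 0 ≤ z ≤ 2.

Integrate (28x + 28y + 28z) over V as an iterated integral:

    ∭_V (∇·F) dV = ∫_0^{3} ∫_0^{5} ∫_0^{2} (28x + 28y + 28z) dz dy dx.

Inner (z from 0 to 2): 56x + 56y + 56.
Middle (y from 0 to 5): 280x + 980.
Outer (x from 0 to 3): 4200.

Therefore ∯_{∂V} F · n dS = 4200.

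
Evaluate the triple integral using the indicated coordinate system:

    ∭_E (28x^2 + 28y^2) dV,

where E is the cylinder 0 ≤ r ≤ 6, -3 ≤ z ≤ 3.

In cylindrical coordinates, x = r cos(θ), y = r sin(θ), z = z, and dV = r dr dθ dz.

The integrand becomes 28r^2, so

    ∭_E (28x^2 + 28y^2) dV = ∫_{0}^{2π} ∫_{0}^{6} ∫_{-3}^{3} (28r^2) · r dz dr dθ.

Inner (z): 168r^3.
Middle (r from 0 to 6): 54432.
Outer (θ): 108864π.

Therefore the triple integral equals 108864π.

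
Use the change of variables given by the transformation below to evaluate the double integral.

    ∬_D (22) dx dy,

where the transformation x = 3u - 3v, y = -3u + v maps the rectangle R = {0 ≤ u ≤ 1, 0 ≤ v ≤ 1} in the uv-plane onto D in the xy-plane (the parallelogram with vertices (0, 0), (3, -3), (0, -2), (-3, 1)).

Compute the Jacobian determinant of (x, y) with respect to (u, v):

    ∂(x,y)/∂(u,v) = | 3  -3 | = (3)(1) - (-3)(-3) = -6.
                   | -3  1 |

Its absolute value is |J| = 6 (the area scaling factor).

Substituting x = 3u - 3v, y = -3u + v into the integrand,

    22 → 22,

so the integral becomes

    ∬_R (22) · |J| du dv = ∫_0^1 ∫_0^1 (132) dv du.

Inner (v): 132.
Outer (u): 132.

Therefore ∬_D (22) dx dy = 132.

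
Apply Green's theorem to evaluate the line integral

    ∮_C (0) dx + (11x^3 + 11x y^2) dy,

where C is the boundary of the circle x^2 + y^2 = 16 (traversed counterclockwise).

Green's theorem converts the closed line integral into a double integral over the enclosed region D:

    ∮_C P dx + Q dy = ∬_D (∂Q/∂x - ∂P/∂y) dA.

Here P = 0, Q = 11x^3 + 11x y^2, so

    ∂Q/∂x = 33x^2 + 11y^2,    ∂P/∂y = 0,
    ∂Q/∂x - ∂P/∂y = 33x^2 + 11y^2.

D is the region x^2 + y^2 ≤ 16. Evaluating the double integral:

In polar coordinates (x = r cos θ, y = r sin θ, dA = r dr dθ) the integrand becomes 11r^2(cos(2θ) + 2), so

    ∬_D (33x^2 + 11y^2) dA = ∫_0^{2π} ∫_0^{4} (11r^2(cos(2θ) + 2)) · r dr dθ.

Inner (r from 0 to 4): 704cos(2θ) + 1408.
Outer (θ from 0 to 2π): 2816π.

Therefore ∮_C P dx + Q dy = 2816π.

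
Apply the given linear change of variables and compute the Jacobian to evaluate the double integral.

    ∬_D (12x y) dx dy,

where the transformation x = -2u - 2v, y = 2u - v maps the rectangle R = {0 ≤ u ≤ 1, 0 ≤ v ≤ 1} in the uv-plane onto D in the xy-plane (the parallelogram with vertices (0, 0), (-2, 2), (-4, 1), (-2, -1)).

Compute the Jacobian determinant of (x, y) with respect to (u, v):

    ∂(x,y)/∂(u,v) = | -2  -2 | = (-2)(-1) - (-2)(2) = 6.
                   | 2  -1 |

Its absolute value is |J| = 6 (the area scaling factor).

Substituting x = -2u - 2v, y = 2u - v into the integrand,

    12x y → -48u^2 - 24u v + 24v^2,

so the integral becomes

    ∬_R (-48u^2 - 24u v + 24v^2) · |J| du dv = ∫_0^1 ∫_0^1 (-288u^2 - 144u v + 144v^2) dv du.

Inner (v): -288u^2 - 72u + 48.
Outer (u): -84.

Therefore ∬_D (12x y) dx dy = -84.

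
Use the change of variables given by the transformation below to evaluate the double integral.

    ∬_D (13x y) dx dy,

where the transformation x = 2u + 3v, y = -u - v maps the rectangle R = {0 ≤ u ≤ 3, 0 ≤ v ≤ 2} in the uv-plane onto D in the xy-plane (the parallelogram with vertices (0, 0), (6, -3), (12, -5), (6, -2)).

Compute the Jacobian determinant of (x, y) with respect to (u, v):

    ∂(x,y)/∂(u,v) = | 2  3 | = (2)(-1) - (3)(-1) = 1.
                   | -1  -1 |

Its absolute value is |J| = 1 (the area scaling factor).

Substituting x = 2u + 3v, y = -u - v into the integrand,

    13x y → -26u^2 - 65u v - 39v^2,

so the integral becomes

    ∬_R (-26u^2 - 65u v - 39v^2) · |J| du dv = ∫_0^3 ∫_0^2 (-26u^2 - 65u v - 39v^2) dv du.

Inner (v): -52u^2 - 130u - 104.
Outer (u): -1365.

Therefore ∬_D (13x y) dx dy = -1365.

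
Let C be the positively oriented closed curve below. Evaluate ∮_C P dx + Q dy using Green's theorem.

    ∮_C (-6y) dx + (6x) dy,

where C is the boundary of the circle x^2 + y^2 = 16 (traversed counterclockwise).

Green's theorem converts the closed line integral into a double integral over the enclosed region D:

    ∮_C P dx + Q dy = ∬_D (∂Q/∂x - ∂P/∂y) dA.

Here P = -6y, Q = 6x, so

    ∂Q/∂x = 6,    ∂P/∂y = -6,
    ∂Q/∂x - ∂P/∂y = 12.

D is the region x^2 + y^2 ≤ 16. Evaluating the double integral:

In polar coordinates (x = r cos θ, y = r sin θ, dA = r dr dθ) the integrand becomes 12, so

    ∬_D (12) dA = ∫_0^{2π} ∫_0^{4} (12) · r dr dθ.

Inner (r from 0 to 4): 96.
Outer (θ from 0 to 2π): 192π.

Therefore ∮_C P dx + Q dy = 192π.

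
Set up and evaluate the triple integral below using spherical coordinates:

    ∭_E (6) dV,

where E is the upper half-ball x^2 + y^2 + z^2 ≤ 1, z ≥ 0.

In spherical coordinates, x = ρ sin(φ) cos(θ), y = ρ sin(φ) sin(θ), z = ρ cos(φ), and dV = ρ^2 sin(φ) dρ dφ dθ.

The integrand becomes 6, so

    ∭_E (6) dV = ∫_{0}^{2π} ∫_{0}^{π/2} ∫_{0}^{1} (6) · ρ^2 sin(φ) dρ dφ dθ.

Inner (ρ): 2sin(φ).
Middle (φ): 2.
Outer (θ): 4π.

Therefore the triple integral equals 4π.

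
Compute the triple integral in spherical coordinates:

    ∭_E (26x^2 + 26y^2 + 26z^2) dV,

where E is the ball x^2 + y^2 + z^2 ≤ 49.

In spherical coordinates, x = ρ sin(φ) cos(θ), y = ρ sin(φ) sin(θ), z = ρ cos(φ), and dV = ρ^2 sin(φ) dρ dφ dθ.

The integrand becomes 26ρ^2, so

    ∭_E (26x^2 + 26y^2 + 26z^2) dV = ∫_{0}^{2π} ∫_{0}^{π} ∫_{0}^{7} (26ρ^2) · ρ^2 sin(φ) dρ dφ dθ.

Inner (ρ): 436982sin(φ)/5.
Middle (φ): 873964/5.
Outer (θ): 1747928π/5.

Therefore the triple integral equals 1747928π/5.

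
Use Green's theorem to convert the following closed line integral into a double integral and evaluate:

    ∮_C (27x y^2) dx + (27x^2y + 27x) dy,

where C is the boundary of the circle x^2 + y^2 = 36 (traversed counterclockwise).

Green's theorem converts the closed line integral into a double integral over the enclosed region D:

    ∮_C P dx + Q dy = ∬_D (∂Q/∂x - ∂P/∂y) dA.

Here P = 27x y^2, Q = 27x^2y + 27x, so

    ∂Q/∂x = 54x y + 27,    ∂P/∂y = 54x y,
    ∂Q/∂x - ∂P/∂y = 27.

D is the region x^2 + y^2 ≤ 36. Evaluating the double integral:

In polar coordinates (x = r cos θ, y = r sin θ, dA = r dr dθ) the integrand becomes 27, so

    ∬_D (27) dA = ∫_0^{2π} ∫_0^{6} (27) · r dr dθ.

Inner (r from 0 to 6): 486.
Outer (θ from 0 to 2π): 972π.

Therefore ∮_C P dx + Q dy = 972π.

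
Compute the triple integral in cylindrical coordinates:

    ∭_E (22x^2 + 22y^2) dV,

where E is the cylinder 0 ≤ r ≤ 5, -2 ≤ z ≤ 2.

In cylindrical coordinates, x = r cos(θ), y = r sin(θ), z = z, and dV = r dr dθ dz.

The integrand becomes 22r^2, so

    ∭_E (22x^2 + 22y^2) dV = ∫_{0}^{2π} ∫_{0}^{5} ∫_{-2}^{2} (22r^2) · r dz dr dθ.

Inner (z): 88r^3.
Middle (r from 0 to 5): 13750.
Outer (θ): 27500π.

Therefore the triple integral equals 27500π.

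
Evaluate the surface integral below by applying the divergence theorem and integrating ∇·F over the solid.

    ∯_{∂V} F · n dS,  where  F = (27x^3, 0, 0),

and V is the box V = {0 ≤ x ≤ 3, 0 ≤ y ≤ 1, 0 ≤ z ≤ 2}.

By the divergence theorem,

    ∯_{∂V} F · n dS = ∭_V (∇ · F) dV.

Compute the divergence:
    ∇ · F = ∂F_x/∂x + ∂F_y/∂y + ∂F_z/∂z = 81x^2 + 0 + 0 = 81x^2.

V is a rectangular box, so dV = dx dy dz with 0 ≤ x ≤ 3, 0 ≤ y ≤ 1, 0 ≤ z ≤ 2.

Integrate (81x^2) over V as an iterated integral:

    ∭_V (∇·F) dV = ∫_0^{3} ∫_0^{1} ∫_0^{2} (81x^2) dz dy dx.

Inner (z from 0 to 2): 162x^2.
Middle (y from 0 to 1): 162x^2.
Outer (x from 0 to 3): 1458.

Therefore ∯_{∂V} F · n dS = 1458.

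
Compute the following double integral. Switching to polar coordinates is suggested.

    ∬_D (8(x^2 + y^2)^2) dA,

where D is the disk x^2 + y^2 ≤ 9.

The region D is 0 ≤ r ≤ 3, 0 ≤ θ ≤ 2π in polar coordinates, where x = r cos(θ), y = r sin(θ), and dA = r dr dθ.

Under the substitution, the integrand becomes 8r^4, so

    ∬_D (8(x^2 + y^2)^2) dA = ∫_{0}^{2π} ∫_{0}^{3} (8r^4) · r dr dθ.

Inner integral (in r): ∫_{0}^{3} (8r^4) · r dr = 972.

Outer integral (in θ): ∫_{0}^{2π} (972) dθ = 1944π.

Therefore ∬_D (8(x^2 + y^2)^2) dA = 1944π.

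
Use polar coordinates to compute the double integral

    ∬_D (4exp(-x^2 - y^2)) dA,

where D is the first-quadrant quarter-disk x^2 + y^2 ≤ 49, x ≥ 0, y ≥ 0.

The region D is 0 ≤ r ≤ 7, 0 ≤ θ ≤ π/2 in polar coordinates, where x = r cos(θ), y = r sin(θ), and dA = r dr dθ.

Under the substitution, the integrand becomes 4exp(-r^2), so

    ∬_D (4exp(-x^2 - y^2)) dA = ∫_{0}^{π/2} ∫_{0}^{7} (4exp(-r^2)) · r dr dθ.

Inner integral (in r): ∫_{0}^{7} (4exp(-r^2)) · r dr = 2 - 2exp(-49).

Outer integral (in θ): ∫_{0}^{π/2} (2 - 2exp(-49)) dθ = -π exp(-49) + π.

Therefore ∬_D (4exp(-x^2 - y^2)) dA = -π exp(-49) + π.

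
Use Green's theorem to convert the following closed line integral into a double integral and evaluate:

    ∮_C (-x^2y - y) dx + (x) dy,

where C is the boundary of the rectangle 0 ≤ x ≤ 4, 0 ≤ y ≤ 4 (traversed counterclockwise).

Green's theorem converts the closed line integral into a double integral over the enclosed region D:

    ∮_C P dx + Q dy = ∬_D (∂Q/∂x - ∂P/∂y) dA.

Here P = -x^2y - y, Q = x, so

    ∂Q/∂x = 1,    ∂P/∂y = -x^2 - 1,
    ∂Q/∂x - ∂P/∂y = x^2 + 2.

D is the region 0 ≤ x ≤ 4, 0 ≤ y ≤ 4. Evaluating the double integral:

    ∬_D (x^2 + 2) dA = ∫_0^{4} ∫_0^{4} (x^2 + 2) dy dx.

Inner (y from 0 to 4): 4x^2 + 8.
Outer (x from 0 to 4): 352/3.

Therefore ∮_C P dx + Q dy = 352/3.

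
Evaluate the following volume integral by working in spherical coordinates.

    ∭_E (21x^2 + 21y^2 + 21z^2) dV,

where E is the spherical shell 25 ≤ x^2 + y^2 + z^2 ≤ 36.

In spherical coordinates, x = ρ sin(φ) cos(θ), y = ρ sin(φ) sin(θ), z = ρ cos(φ), and dV = ρ^2 sin(φ) dρ dφ dθ.

The integrand becomes 21ρ^2, so

    ∭_E (21x^2 + 21y^2 + 21z^2) dV = ∫_{0}^{2π} ∫_{0}^{π} ∫_{5}^{6} (21ρ^2) · ρ^2 sin(φ) dρ dφ dθ.

Inner (ρ): 97671sin(φ)/5.
Middle (φ): 195342/5.
Outer (θ): 390684π/5.

Therefore the triple integral equals 390684π/5.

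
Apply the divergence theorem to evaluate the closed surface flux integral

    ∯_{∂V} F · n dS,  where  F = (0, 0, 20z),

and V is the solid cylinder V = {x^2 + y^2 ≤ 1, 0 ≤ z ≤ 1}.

By the divergence theorem,

    ∯_{∂V} F · n dS = ∭_V (∇ · F) dV.

Compute the divergence:
    ∇ · F = ∂F_x/∂x + ∂F_y/∂y + ∂F_z/∂z = 0 + 0 + 20 = 20.

In cylindrical coordinates, x = r cos(θ), y = r sin(θ), z = z, dV = r dr dθ dz, with 0 ≤ r ≤ 1, 0 ≤ θ ≤ 2π, 0 ≤ z ≤ 1.

The integrand, after substitution and multiplying by the volume element, becomes (20) · r, so

    ∭_V (∇·F) dV = ∫_0^{2π} ∫_0^{1} ∫_0^{1} (20) · r dz dr dθ.

Inner (z from 0 to 1): 20r.
Middle (r from 0 to 1): 10.
Outer (θ from 0 to 2π): 20π.

Therefore ∯_{∂V} F · n dS = 20π.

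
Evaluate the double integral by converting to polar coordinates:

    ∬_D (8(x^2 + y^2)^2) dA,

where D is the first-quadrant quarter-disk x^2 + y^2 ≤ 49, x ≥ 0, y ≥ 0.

The region D is 0 ≤ r ≤ 7, 0 ≤ θ ≤ π/2 in polar coordinates, where x = r cos(θ), y = r sin(θ), and dA = r dr dθ.

Under the substitution, the integrand becomes 8r^4, so

    ∬_D (8(x^2 + y^2)^2) dA = ∫_{0}^{π/2} ∫_{0}^{7} (8r^4) · r dr dθ.

Inner integral (in r): ∫_{0}^{7} (8r^4) · r dr = 470596/3.

Outer integral (in θ): ∫_{0}^{π/2} (470596/3) dθ = 235298π/3.

Therefore ∬_D (8(x^2 + y^2)^2) dA = 235298π/3.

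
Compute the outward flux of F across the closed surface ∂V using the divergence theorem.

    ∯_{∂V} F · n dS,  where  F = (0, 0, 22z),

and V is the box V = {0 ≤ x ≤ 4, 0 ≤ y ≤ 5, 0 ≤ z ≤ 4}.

By the divergence theorem,

    ∯_{∂V} F · n dS = ∭_V (∇ · F) dV.

Compute the divergence:
    ∇ · F = ∂F_x/∂x + ∂F_y/∂y + ∂F_z/∂z = 0 + 0 + 22 = 22.

V is a rectangular box, so dV = dx dy dz with 0 ≤ x ≤ 4, 0 ≤ y ≤ 5, 0 ≤ z ≤ 4.

Integrate (22) over V as an iterated integral:

    ∭_V (∇·F) dV = ∫_0^{4} ∫_0^{5} ∫_0^{4} (22) dz dy dx.

Inner (z from 0 to 4): 88.
Middle (y from 0 to 5): 440.
Outer (x from 0 to 4): 1760.

Therefore ∯_{∂V} F · n dS = 1760.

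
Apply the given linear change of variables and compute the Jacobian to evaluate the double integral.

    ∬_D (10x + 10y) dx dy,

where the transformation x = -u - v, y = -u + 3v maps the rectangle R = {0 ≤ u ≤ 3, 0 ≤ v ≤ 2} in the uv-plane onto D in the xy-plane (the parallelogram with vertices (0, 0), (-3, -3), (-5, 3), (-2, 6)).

Compute the Jacobian determinant of (x, y) with respect to (u, v):

    ∂(x,y)/∂(u,v) = | -1  -1 | = (-1)(3) - (-1)(-1) = -4.
                   | -1  3 |

Its absolute value is |J| = 4 (the area scaling factor).

Substituting x = -u - v, y = -u + 3v into the integrand,

    10x + 10y → -20u + 20v,

so the integral becomes

    ∬_R (-20u + 20v) · |J| du dv = ∫_0^3 ∫_0^2 (-80u + 80v) dv du.

Inner (v): 160 - 160u.
Outer (u): -240.

Therefore ∬_D (10x + 10y) dx dy = -240.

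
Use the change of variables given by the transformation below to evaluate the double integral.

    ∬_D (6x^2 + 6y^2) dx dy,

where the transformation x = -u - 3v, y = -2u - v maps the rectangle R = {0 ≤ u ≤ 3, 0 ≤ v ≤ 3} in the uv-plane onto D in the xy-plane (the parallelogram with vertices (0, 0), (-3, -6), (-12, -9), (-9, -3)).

Compute the Jacobian determinant of (x, y) with respect to (u, v):

    ∂(x,y)/∂(u,v) = | -1  -3 | = (-1)(-1) - (-3)(-2) = -5.
                   | -2  -1 |

Its absolute value is |J| = 5 (the area scaling factor).

Substituting x = -u - 3v, y = -2u - v into the integrand,

    6x^2 + 6y^2 → 30u^2 + 60u v + 60v^2,

so the integral becomes

    ∬_R (30u^2 + 60u v + 60v^2) · |J| du dv = ∫_0^3 ∫_0^3 (150u^2 + 300u v + 300v^2) dv du.

Inner (v): 450u^2 + 1350u + 2700.
Outer (u): 18225.

Therefore ∬_D (6x^2 + 6y^2) dx dy = 18225.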